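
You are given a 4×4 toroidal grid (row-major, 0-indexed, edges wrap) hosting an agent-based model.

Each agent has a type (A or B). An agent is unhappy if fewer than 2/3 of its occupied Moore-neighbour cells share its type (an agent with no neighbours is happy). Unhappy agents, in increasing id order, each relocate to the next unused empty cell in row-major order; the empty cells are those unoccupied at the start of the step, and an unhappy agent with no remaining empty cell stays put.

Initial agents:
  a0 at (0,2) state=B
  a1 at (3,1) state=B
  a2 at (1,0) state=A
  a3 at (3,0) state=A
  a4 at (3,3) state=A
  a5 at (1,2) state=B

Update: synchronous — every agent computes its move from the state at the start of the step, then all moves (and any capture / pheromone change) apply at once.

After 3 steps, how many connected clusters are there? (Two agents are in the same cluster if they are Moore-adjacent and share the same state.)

t=1: a0@(0,2):B a1@(0,0):B a2@(1,0):A a3@(0,1):A a4@(0,3):A a5@(1,2):B
t=2: a0@(1,1):B a1@(1,3):B a2@(1,0):A a3@(2,0):A a4@(2,1):A a5@(2,2):B
t=3: a0@(0,0):B a1@(0,1):B a2@(0,2):A a3@(0,3):A a4@(1,2):A a5@(2,2):B

3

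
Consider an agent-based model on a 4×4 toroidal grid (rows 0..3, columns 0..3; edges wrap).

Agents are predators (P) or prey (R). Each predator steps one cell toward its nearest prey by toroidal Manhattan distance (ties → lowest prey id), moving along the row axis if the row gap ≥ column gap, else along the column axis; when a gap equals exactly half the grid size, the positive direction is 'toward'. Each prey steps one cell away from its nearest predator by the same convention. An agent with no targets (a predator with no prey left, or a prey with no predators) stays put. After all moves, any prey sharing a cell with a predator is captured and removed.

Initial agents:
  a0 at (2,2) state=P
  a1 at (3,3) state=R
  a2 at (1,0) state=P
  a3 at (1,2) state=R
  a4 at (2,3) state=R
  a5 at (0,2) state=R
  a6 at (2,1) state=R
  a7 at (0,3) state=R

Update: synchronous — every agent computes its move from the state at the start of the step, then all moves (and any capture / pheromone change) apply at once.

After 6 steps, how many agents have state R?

6

t=1: a0@(1,2):P a1@(0,3):R a2@(1,1):P a3@(0,2):R a4@(2,0):R a5@(3,2):R a6@(2,0):R a7@(3,3):R
t=2: a0@(0,2):P a1@(3,3):R a2@(0,1):P a3@(3,2):R a4@(3,0):R a5@(2,2):R a6@(3,0):R a7@(2,3):R
t=3: a0@(3,2):P a1@(2,3):R a2@(3,1):P a3@(2,2):R a4@(2,0):R a5@(1,2):R a6@(2,0):R a7@(1,3):R
t=4: a0@(2,2):P a1@(1,3):R a2@(2,1):P a3@(1,2):R a4@(1,0):R a5@(0,2):R a6@(1,0):R a7@(0,3):R
t=5: a0@(1,2):P a1@(0,3):R a2@(1,1):P a3@(0,2):R a4@(0,0):R a5@(3,2):R a6@(0,0):R a7@(3,3):R
t=6: a0@(0,2):P a1@(3,3):R a2@(0,1):P a3@(3,2):R a4@(3,0):R a5@(2,2):R a6@(3,0):R a7@(2,3):R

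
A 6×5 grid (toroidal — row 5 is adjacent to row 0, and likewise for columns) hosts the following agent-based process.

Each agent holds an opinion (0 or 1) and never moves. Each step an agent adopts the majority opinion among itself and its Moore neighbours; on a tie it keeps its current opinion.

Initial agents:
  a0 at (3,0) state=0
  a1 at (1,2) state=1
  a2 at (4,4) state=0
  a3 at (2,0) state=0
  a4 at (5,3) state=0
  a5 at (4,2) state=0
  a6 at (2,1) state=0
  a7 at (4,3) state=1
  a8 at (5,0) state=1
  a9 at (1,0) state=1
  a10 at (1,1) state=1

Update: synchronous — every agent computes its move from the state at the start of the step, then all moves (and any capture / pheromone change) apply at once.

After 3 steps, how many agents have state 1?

4

t=1: a0@(3,0):0 a1@(1,2):1 a2@(4,4):0 a3@(2,0):0 a4@(5,3):0 a5@(4,2):0 a6@(2,1):0 a7@(4,3):0 a8@(5,0):1 a9@(1,0):1 a10@(1,1):1
t=2: (unchanged — steady state)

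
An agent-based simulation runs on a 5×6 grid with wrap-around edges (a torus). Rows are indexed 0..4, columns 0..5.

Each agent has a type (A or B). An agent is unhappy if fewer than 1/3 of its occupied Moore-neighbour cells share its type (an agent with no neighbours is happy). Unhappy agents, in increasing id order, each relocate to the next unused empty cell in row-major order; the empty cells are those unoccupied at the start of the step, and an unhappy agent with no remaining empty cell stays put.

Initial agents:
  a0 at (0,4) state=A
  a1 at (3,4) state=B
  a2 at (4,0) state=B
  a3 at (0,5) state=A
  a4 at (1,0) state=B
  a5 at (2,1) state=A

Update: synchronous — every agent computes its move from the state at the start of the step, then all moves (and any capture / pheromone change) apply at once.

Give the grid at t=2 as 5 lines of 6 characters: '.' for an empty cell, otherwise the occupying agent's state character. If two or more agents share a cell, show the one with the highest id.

t=1: a0@(0,4):A a1@(3,4):B a2@(0,0):B a3@(0,5):A a4@(0,1):B a5@(0,2):A
t=2: a0@(0,4):A a1@(3,4):B a2@(0,0):B a3@(0,5):A a4@(0,1):B a5@(0,3):A

BB.AAA
......
......
....B.
......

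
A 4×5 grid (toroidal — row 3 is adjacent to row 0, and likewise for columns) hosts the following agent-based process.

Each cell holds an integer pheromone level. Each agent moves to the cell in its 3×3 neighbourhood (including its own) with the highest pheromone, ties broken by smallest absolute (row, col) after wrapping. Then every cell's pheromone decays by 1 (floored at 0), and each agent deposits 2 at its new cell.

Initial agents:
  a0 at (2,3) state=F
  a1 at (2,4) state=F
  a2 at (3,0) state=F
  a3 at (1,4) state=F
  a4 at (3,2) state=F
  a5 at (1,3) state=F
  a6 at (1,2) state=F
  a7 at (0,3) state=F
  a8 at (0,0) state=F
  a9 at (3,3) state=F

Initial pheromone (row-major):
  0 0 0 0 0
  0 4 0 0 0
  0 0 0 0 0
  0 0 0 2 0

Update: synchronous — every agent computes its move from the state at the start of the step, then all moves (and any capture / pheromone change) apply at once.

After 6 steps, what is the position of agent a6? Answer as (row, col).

t=1: a0@(3,3) a1@(3,3) a2@(0,0) a3@(0,0) a4@(3,3) a5@(0,2) a6@(1,1) a7@(3,3) a8@(1,1) a9@(3,3) | pheromone: 4 0 2 0 0 / 0 7 0 0 0 / 0 0 0 0 0 / 0 0 0 11 0
t=2: a0@(3,3) a1@(3,3) a2@(1,1) a3@(1,1) a4@(3,3) a5@(3,3) a6@(1,1) a7@(3,3) a8@(1,1) a9@(3,3) | pheromone: 3 0 1 0 0 / 0 14 0 0 0 / 0 0 0 0 0 / 0 0 0 22 0
t=3: a0@(3,3) a1@(3,3) a2@(1,1) a3@(1,1) a4@(3,3) a5@(3,3) a6@(1,1) a7@(3,3) a8@(1,1) a9@(3,3) | pheromone: 2 0 0 0 0 / 0 21 0 0 0 / 0 0 0 0 0 / 0 0 0 33 0
t=4: a0@(3,3) a1@(3,3) a2@(1,1) a3@(1,1) a4@(3,3) a5@(3,3) a6@(1,1) a7@(3,3) a8@(1,1) a9@(3,3) | pheromone: 1 0 0 0 0 / 0 28 0 0 0 / 0 0 0 0 0 / 0 0 0 44 0
t=5: a0@(3,3) a1@(3,3) a2@(1,1) a3@(1,1) a4@(3,3) a5@(3,3) a6@(1,1) a7@(3,3) a8@(1,1) a9@(3,3) | pheromone: 0 0 0 0 0 / 0 35 0 0 0 / 0 0 0 0 0 / 0 0 0 55 0
t=6: a0@(3,3) a1@(3,3) a2@(1,1) a3@(1,1) a4@(3,3) a5@(3,3) a6@(1,1) a7@(3,3) a8@(1,1) a9@(3,3) | pheromone: 0 0 0 0 0 / 0 42 0 0 0 / 0 0 0 0 0 / 0 0 0 66 0

(1, 1)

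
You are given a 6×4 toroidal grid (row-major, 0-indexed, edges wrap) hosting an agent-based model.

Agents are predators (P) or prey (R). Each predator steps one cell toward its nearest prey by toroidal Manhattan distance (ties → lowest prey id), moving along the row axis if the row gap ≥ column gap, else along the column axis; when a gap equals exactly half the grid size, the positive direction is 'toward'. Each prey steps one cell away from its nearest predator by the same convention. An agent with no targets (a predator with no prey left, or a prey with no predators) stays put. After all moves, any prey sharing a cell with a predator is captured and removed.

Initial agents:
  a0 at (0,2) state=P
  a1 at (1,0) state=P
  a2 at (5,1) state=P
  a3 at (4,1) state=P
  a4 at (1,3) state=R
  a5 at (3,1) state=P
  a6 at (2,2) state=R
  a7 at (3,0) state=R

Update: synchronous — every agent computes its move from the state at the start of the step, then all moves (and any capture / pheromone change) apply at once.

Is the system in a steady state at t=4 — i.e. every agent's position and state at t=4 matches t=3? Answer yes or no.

t=1: a0@(1,2):P a1@(1,3):P a2@(4,1):P a3@(3,1):P a5@(3,0):P a6@(3,2):R a7@(3,3):R
t=2: a0@(2,2):P a1@(2,3):P a2@(3,1):P a3@(3,2):P a5@(3,3):P
t=3: (unchanged — steady state)

yes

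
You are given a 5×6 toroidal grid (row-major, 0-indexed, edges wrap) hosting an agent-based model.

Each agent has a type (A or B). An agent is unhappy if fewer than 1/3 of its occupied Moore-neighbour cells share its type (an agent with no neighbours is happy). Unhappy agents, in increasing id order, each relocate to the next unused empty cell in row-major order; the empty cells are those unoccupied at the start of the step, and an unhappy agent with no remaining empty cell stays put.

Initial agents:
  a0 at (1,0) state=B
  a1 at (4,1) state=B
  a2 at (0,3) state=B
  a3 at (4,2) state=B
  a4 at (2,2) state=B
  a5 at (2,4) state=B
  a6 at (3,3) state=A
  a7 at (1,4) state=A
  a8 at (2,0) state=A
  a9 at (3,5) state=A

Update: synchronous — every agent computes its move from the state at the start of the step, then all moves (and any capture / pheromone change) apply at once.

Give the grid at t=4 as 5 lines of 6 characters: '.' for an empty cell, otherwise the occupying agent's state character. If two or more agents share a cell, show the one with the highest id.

BBBBAA
......
A.....
.....A
.BB...

t=1: a0@(0,0):B a1@(4,1):B a2@(0,3):B a3@(4,2):B a4@(0,1):B a5@(0,2):B a6@(0,4):A a7@(0,5):A a8@(2,0):A a9@(3,5):A
t=2: (unchanged — steady state)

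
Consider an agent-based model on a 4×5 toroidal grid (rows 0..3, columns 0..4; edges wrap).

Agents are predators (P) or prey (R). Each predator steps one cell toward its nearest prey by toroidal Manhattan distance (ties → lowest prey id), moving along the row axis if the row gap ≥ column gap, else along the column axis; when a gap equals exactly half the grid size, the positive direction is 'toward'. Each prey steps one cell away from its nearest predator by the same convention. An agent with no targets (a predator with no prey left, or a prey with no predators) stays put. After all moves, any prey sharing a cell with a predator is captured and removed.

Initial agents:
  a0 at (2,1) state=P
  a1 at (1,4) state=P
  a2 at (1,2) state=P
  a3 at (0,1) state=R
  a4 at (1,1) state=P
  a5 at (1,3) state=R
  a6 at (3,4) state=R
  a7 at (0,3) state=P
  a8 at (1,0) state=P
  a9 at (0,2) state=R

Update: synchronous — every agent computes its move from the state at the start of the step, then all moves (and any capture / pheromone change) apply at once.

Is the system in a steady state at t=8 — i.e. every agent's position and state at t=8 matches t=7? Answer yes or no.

t=1: a0@(3,1):P a1@(1,3):P a2@(1,3):P a4@(0,1):P a5@(1,2):R a6@(2,4):R a7@(1,3):P a8@(0,0):P a9@(3,2):R
t=2: a0@(3,2):P a1@(1,2):P a2@(1,2):P a4@(1,1):P a6@(3,4):R a7@(1,2):P a8@(0,1):P a9@(3,3):R
t=3: a0@(3,3):P a1@(2,2):P a2@(2,2):P a4@(2,1):P a6@(3,0):R a7@(2,2):P a8@(0,0):P a9@(3,4):R
t=4: a0@(3,4):P a1@(2,1):P a2@(2,1):P a4@(3,1):P a6@(2,0):R a7@(2,1):P a8@(3,0):P
t=5: a0@(2,4):P a1@(2,0):P a2@(2,0):P a4@(2,1):P a7@(2,0):P a8@(2,0):P
t=6: (unchanged — steady state)

yes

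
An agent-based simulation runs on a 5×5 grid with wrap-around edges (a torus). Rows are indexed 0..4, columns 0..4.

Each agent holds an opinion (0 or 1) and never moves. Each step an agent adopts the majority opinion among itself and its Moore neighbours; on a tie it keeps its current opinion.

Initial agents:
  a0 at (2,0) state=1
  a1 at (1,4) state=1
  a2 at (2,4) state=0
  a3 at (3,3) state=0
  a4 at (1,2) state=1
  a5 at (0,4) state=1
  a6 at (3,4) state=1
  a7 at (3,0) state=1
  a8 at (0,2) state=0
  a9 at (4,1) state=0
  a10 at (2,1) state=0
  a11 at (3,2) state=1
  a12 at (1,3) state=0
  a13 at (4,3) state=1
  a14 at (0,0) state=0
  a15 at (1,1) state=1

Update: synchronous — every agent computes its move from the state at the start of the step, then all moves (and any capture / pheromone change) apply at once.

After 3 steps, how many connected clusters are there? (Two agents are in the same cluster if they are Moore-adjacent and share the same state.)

2

t=1: a0@(2,0):1 a1@(1,4):1 a2@(2,4):1 a3@(3,3):1 a4@(1,2):0 a5@(0,4):1 a6@(3,4):1 a7@(3,0):1 a8@(0,2):0 a9@(4,1):0 a10@(2,1):1 a11@(3,2):0 a12@(1,3):0 a13@(4,3):1 a14@(0,0):1 a15@(1,1):1
t=2: a0@(2,0):1 a1@(1,4):1 a2@(2,4):1 a3@(3,3):1 a4@(1,2):0 a5@(0,4):1 a6@(3,4):1 a7@(3,0):1 a8@(0,2):0 a9@(4,1):0 a10@(2,1):1 a11@(3,2):1 a12@(1,3):0 a13@(4,3):1 a14@(0,0):1 a15@(1,1):1
t=3: a0@(2,0):1 a1@(1,4):1 a2@(2,4):1 a3@(3,3):1 a4@(1,2):0 a5@(0,4):1 a6@(3,4):1 a7@(3,0):1 a8@(0,2):0 a9@(4,1):1 a10@(2,1):1 a11@(3,2):1 a12@(1,3):0 a13@(4,3):1 a14@(0,0):1 a15@(1,1):1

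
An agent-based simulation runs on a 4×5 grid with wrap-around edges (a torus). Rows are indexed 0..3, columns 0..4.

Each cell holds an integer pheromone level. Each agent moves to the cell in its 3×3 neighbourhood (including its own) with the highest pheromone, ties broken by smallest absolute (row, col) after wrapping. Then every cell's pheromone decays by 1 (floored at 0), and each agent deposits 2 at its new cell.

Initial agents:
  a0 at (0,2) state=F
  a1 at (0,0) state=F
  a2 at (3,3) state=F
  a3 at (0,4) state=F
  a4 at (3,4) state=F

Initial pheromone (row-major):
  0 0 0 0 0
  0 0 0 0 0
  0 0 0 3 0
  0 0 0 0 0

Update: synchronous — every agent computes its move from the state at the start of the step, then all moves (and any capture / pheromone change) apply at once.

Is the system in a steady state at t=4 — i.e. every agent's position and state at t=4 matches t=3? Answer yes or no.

yes

t=1: a0@(0,1) a1@(0,0) a2@(2,3) a3@(0,0) a4@(2,3) | pheromone: 4 2 0 0 0 / 0 0 0 0 0 / 0 0 0 6 0 / 0 0 0 0 0
t=2: a0@(0,0) a1@(0,0) a2@(2,3) a3@(0,0) a4@(2,3) | pheromone: 9 1 0 0 0 / 0 0 0 0 0 / 0 0 0 9 0 / 0 0 0 0 0
t=3: a0@(0,0) a1@(0,0) a2@(2,3) a3@(0,0) a4@(2,3) | pheromone: 14 0 0 0 0 / 0 0 0 0 0 / 0 0 0 12 0 / 0 0 0 0 0
t=4: a0@(0,0) a1@(0,0) a2@(2,3) a3@(0,0) a4@(2,3) | pheromone: 19 0 0 0 0 / 0 0 0 0 0 / 0 0 0 15 0 / 0 0 0 0 0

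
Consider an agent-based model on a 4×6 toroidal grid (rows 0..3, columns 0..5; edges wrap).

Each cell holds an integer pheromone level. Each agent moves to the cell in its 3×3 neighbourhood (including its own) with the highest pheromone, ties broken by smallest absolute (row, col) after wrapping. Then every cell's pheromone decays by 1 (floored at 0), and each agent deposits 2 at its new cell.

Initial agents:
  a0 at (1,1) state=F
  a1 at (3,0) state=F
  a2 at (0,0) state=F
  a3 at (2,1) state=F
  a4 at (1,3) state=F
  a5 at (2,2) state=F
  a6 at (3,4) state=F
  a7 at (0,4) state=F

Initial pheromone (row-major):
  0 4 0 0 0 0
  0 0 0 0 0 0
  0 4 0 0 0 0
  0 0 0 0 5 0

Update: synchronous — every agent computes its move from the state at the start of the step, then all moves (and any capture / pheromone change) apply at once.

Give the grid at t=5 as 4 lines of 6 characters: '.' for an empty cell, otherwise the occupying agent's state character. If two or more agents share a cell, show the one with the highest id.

.F....
......
.F....
....F.

t=1: a0@(0,1) a1@(0,1) a2@(0,1) a3@(2,1) a4@(0,2) a5@(2,1) a6@(3,4) a7@(3,4) | pheromone: 0 9 2 0 0 0 / 0 0 0 0 0 0 / 0 7 0 0 0 0 / 0 0 0 0 8 0
t=2: a0@(0,1) a1@(0,1) a2@(0,1) a3@(2,1) a4@(0,1) a5@(2,1) a6@(3,4) a7@(3,4) | pheromone: 0 16 1 0 0 0 / 0 0 0 0 0 0 / 0 10 0 0 0 0 / 0 0 0 0 11 0
t=3: a0@(0,1) a1@(0,1) a2@(0,1) a3@(2,1) a4@(0,1) a5@(2,1) a6@(3,4) a7@(3,4) | pheromone: 0 23 0 0 0 0 / 0 0 0 0 0 0 / 0 13 0 0 0 0 / 0 0 0 0 14 0
t=4: a0@(0,1) a1@(0,1) a2@(0,1) a3@(2,1) a4@(0,1) a5@(2,1) a6@(3,4) a7@(3,4) | pheromone: 0 30 0 0 0 0 / 0 0 0 0 0 0 / 0 16 0 0 0 0 / 0 0 0 0 17 0
t=5: a0@(0,1) a1@(0,1) a2@(0,1) a3@(2,1) a4@(0,1) a5@(2,1) a6@(3,4) a7@(3,4) | pheromone: 0 37 0 0 0 0 / 0 0 0 0 0 0 / 0 19 0 0 0 0 / 0 0 0 0 20 0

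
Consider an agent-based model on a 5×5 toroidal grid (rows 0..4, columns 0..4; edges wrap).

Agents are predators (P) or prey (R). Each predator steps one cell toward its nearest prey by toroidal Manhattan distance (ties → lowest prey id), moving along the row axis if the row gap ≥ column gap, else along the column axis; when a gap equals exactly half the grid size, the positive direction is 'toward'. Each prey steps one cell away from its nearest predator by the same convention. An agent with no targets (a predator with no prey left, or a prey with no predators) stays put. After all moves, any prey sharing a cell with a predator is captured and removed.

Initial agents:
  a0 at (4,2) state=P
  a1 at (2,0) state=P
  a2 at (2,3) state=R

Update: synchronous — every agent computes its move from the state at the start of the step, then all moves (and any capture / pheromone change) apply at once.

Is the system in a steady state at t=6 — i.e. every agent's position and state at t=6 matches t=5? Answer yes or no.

no

t=1: a0@(3,2):P a1@(2,4):P a2@(2,2):R
t=2: a0@(2,2):P a1@(2,3):P a2@(1,2):R
t=3: a0@(1,2):P a1@(1,3):P a2@(0,2):R
t=4: a0@(0,2):P a1@(0,3):P a2@(4,2):R
t=5: a0@(4,2):P a1@(4,3):P a2@(3,2):R
t=6: a0@(3,2):P a1@(3,3):P a2@(2,2):R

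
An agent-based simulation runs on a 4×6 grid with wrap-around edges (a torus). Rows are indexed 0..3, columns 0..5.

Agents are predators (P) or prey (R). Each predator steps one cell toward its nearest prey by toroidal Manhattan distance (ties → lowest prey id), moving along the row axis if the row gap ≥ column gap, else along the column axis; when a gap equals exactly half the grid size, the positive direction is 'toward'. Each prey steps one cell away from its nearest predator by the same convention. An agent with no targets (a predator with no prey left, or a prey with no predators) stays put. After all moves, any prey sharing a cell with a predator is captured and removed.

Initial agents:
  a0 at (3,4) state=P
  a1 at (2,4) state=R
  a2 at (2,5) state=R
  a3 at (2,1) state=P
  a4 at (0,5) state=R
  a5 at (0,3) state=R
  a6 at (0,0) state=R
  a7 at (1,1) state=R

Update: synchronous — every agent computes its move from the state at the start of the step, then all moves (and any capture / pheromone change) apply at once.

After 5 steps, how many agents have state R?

t=1: a0@(2,4):P a1@(1,4):R a2@(1,5):R a3@(1,1):P a4@(1,5):R a5@(1,3):R a6@(0,1):R a7@(0,1):R
t=2: a0@(1,4):P a1@(0,4):R a2@(0,5):R a3@(0,1):P a4@(0,5):R a5@(0,3):R a6@(3,1):R a7@(3,1):R
t=3: a0@(0,4):P a1@(3,4):R a2@(3,5):R a3@(3,1):P a4@(3,5):R a5@(3,3):R a6@(2,1):R a7@(2,1):R
t=4: a0@(3,4):P a1@(2,4):R a2@(2,5):R a3@(2,1):P a4@(2,5):R a5@(2,3):R a6@(1,1):R a7@(1,1):R
t=5: a0@(2,4):P a1@(1,4):R a2@(1,5):R a3@(1,1):P a4@(1,5):R a5@(1,3):R a6@(0,1):R a7@(0,1):R

6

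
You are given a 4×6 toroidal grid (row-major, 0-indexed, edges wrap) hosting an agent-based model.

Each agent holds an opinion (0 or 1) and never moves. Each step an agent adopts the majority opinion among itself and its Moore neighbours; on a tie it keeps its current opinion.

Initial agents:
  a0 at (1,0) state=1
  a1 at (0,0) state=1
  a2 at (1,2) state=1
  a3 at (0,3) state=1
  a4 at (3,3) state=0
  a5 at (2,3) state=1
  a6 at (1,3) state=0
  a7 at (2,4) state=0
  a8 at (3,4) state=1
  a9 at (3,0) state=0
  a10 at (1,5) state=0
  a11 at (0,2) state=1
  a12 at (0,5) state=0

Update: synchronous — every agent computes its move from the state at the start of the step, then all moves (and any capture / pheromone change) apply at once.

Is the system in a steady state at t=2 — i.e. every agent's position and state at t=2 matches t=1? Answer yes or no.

t=1: a0@(1,0):1 a1@(0,0):0 a2@(1,2):1 a3@(0,3):1 a4@(3,3):1 a5@(2,3):1 a6@(1,3):1 a7@(2,4):0 a8@(3,4):1 a9@(3,0):0 a10@(1,5):0 a11@(0,2):1 a12@(0,5):0
t=2: a0@(1,0):0 a1@(0,0):0 a2@(1,2):1 a3@(0,3):1 a4@(3,3):1 a5@(2,3):1 a6@(1,3):1 a7@(2,4):1 a8@(3,4):1 a9@(3,0):0 a10@(1,5):0 a11@(0,2):1 a12@(0,5):0

no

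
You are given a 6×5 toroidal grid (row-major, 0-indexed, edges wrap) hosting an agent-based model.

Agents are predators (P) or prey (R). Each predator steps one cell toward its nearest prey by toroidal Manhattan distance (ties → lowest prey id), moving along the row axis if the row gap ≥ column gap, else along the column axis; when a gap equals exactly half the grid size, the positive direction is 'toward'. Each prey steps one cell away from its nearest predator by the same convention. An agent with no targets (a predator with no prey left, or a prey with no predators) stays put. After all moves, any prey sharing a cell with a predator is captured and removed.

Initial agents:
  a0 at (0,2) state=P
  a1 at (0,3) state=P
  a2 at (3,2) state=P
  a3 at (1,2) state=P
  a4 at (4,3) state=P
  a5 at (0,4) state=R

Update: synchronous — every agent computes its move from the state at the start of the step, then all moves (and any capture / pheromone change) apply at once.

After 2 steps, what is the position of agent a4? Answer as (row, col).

t=1: a0@(0,3):P a1@(0,4):P a2@(4,2):P a3@(1,3):P a4@(5,3):P a5@(0,0):R
t=2: a0@(0,4):P a1@(0,0):P a2@(5,2):P a3@(1,4):P a4@(5,4):P a5@(0,1):R

(5, 4)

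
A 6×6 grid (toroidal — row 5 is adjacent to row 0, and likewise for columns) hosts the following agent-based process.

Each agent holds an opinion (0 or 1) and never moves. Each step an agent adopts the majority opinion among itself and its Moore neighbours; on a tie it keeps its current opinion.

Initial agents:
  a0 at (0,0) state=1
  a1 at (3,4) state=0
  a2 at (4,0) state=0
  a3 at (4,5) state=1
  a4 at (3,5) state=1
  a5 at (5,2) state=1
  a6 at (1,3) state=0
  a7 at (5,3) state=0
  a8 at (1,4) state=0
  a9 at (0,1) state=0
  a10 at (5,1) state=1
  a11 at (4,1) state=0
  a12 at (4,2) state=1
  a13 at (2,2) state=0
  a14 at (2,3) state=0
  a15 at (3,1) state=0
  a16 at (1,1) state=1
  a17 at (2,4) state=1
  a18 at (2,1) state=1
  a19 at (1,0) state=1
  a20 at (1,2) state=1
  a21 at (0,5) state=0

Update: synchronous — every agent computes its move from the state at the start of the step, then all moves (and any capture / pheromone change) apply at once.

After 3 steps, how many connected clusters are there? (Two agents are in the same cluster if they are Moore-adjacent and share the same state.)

t=1: a0@(0,0):1 a1@(3,4):1 a2@(4,0):0 a3@(4,5):1 a4@(3,5):1 a5@(5,2):1 a6@(1,3):0 a7@(5,3):1 a8@(1,4):0 a9@(0,1):1 a10@(5,1):1 a11@(4,1):0 a12@(4,2):1 a13@(2,2):0 a14@(2,3):0 a15@(3,1):0 a16@(1,1):1 a17@(2,4):0 a18@(2,1):1 a19@(1,0):1 a20@(1,2):0 a21@(0,5):0
t=2: (unchanged — steady state)

3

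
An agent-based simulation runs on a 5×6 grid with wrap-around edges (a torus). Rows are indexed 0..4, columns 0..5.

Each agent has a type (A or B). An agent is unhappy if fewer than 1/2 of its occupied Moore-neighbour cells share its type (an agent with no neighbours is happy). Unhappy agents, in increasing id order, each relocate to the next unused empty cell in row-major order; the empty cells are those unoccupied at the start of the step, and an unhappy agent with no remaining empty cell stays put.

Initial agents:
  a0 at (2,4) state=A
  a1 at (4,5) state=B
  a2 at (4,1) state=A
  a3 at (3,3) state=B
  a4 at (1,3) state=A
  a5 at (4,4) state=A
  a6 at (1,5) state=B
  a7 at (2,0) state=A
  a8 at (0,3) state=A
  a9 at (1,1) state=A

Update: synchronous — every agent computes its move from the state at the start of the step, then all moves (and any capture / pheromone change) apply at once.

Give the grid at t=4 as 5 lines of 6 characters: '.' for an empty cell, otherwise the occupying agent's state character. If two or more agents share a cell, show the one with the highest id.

t=1: a0@(0,0):A a1@(0,1):B a2@(4,1):A a3@(0,2):B a4@(1,3):A a5@(0,4):A a6@(0,5):B a7@(2,0):A a8@(0,3):A a9@(1,1):A
t=2: a0@(0,0):A a1@(1,0):B a2@(1,2):A a3@(1,4):B a4@(1,3):A a5@(0,4):A a6@(1,5):B a7@(2,0):A a8@(0,3):A a9@(1,1):A
t=3: a0@(0,1):A a1@(0,2):B a2@(1,2):A a3@(0,5):B a4@(1,3):A a5@(0,4):A a6@(2,1):B a7@(2,2):A a8@(0,3):A a9@(1,1):A
t=4: a0@(0,1):A a1@(0,0):B a2@(1,2):A a3@(1,0):B a4@(1,3):A a5@(0,4):A a6@(1,4):B a7@(2,2):A a8@(0,3):A a9@(1,1):A

BA.AA.
BAAAB.
..A...
......
......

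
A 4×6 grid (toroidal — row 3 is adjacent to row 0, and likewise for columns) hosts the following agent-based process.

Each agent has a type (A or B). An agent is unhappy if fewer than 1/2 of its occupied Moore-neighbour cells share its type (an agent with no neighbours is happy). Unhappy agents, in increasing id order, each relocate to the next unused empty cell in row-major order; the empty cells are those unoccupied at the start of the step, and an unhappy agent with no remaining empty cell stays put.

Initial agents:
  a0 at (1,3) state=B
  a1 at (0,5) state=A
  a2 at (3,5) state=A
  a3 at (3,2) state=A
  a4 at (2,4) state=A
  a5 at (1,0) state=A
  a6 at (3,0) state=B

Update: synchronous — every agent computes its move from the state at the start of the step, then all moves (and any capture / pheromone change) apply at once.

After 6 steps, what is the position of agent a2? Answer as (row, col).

(3, 5)

t=1: a0@(0,0):B a1@(0,5):A a2@(3,5):A a3@(3,2):A a4@(2,4):A a5@(1,0):A a6@(0,1):B
t=2: a0@(0,2):B a1@(0,5):A a2@(3,5):A a3@(0,3):A a4@(2,4):A a5@(0,4):A a6@(1,1):B
t=3: (unchanged — steady state)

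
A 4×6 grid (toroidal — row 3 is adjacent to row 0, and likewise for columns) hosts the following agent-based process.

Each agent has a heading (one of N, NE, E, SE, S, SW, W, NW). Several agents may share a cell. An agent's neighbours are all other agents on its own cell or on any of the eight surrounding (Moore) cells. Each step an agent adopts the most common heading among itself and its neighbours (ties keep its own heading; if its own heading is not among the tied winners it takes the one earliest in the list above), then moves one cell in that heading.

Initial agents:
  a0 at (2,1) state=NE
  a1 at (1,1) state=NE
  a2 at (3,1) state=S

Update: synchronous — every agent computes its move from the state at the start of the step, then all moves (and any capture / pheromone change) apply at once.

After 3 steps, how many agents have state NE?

3

t=1: a0@(1,2):NE a1@(0,2):NE a2@(0,1):S
t=2: a0@(0,3):NE a1@(3,3):NE a2@(3,2):NE
t=3: a0@(3,4):NE a1@(2,4):NE a2@(2,3):NE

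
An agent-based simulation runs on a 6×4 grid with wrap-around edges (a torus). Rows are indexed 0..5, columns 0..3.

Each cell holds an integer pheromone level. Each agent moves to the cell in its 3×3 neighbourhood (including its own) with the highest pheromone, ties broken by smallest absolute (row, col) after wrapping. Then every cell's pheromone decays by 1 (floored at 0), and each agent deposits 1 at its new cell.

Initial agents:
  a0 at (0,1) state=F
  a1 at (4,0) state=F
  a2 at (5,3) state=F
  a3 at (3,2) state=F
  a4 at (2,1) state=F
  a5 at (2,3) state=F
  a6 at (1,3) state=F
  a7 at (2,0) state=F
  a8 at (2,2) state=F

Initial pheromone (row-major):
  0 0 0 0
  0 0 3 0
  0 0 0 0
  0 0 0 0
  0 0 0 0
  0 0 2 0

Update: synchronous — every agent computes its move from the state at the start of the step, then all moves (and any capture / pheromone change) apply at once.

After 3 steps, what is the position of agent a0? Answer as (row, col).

t=1: a0@(1,2) a1@(3,0) a2@(5,2) a3@(2,1) a4@(1,2) a5@(1,2) a6@(1,2) a7@(1,0) a8@(1,2) | pheromone: 0 0 0 0 / 1 0 7 0 / 0 1 0 0 / 1 0 0 0 / 0 0 0 0 / 0 0 2 0
t=2: a0@(1,2) a1@(2,1) a2@(5,2) a3@(1,2) a4@(1,2) a5@(1,2) a6@(1,2) a7@(1,0) a8@(1,2) | pheromone: 0 0 0 0 / 1 0 12 0 / 0 1 0 0 / 0 0 0 0 / 0 0 0 0 / 0 0 2 0
t=3: a0@(1,2) a1@(1,2) a2@(5,2) a3@(1,2) a4@(1,2) a5@(1,2) a6@(1,2) a7@(1,0) a8@(1,2) | pheromone: 0 0 0 0 / 1 0 18 0 / 0 0 0 0 / 0 0 0 0 / 0 0 0 0 / 0 0 2 0

(1, 2)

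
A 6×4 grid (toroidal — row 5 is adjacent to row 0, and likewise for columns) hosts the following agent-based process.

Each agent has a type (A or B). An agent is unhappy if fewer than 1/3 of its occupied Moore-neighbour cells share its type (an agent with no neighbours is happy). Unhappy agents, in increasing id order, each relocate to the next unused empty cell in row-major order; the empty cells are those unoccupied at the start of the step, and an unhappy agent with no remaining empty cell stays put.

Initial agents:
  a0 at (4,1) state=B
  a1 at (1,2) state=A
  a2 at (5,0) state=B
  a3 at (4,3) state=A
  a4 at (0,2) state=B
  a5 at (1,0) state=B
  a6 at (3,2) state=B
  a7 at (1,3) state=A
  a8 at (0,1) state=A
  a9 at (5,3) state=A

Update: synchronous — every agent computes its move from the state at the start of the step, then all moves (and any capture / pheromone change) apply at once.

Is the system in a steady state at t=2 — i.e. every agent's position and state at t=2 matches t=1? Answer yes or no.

no

t=1: a0@(4,1):B a1@(1,2):A a2@(0,0):B a3@(4,3):A a4@(0,3):B a5@(1,1):B a6@(3,2):B a7@(1,3):A a8@(2,0):A a9@(5,3):A
t=2: a0@(4,1):B a1@(1,2):A a2@(0,0):B a3@(4,3):A a4@(0,1):B a5@(1,1):B a6@(3,2):B a7@(1,3):A a8@(2,0):A a9@(5,3):A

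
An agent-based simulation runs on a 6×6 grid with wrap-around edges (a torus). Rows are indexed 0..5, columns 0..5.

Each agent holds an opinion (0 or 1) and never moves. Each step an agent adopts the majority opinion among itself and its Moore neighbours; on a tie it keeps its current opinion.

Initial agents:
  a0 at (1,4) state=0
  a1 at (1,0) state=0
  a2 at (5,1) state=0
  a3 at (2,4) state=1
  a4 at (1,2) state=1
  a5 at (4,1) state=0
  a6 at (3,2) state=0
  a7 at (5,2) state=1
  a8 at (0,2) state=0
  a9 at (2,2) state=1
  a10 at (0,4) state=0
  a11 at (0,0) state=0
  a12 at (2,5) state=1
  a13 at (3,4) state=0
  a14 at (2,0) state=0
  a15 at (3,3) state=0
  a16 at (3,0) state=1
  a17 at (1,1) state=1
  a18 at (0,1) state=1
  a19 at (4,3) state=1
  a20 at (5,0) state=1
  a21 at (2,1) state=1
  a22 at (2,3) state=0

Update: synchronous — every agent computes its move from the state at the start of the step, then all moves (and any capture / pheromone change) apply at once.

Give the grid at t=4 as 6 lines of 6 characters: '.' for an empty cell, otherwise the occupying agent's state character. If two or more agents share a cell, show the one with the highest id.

011.0.
111.0.
111000
1.000.
.0.0..
001...

t=1: a0@(1,4):0 a1@(1,0):1 a2@(5,1):0 a3@(2,4):0 a4@(1,2):1 a5@(4,1):0 a6@(3,2):0 a7@(5,2):1 a8@(0,2):1 a9@(2,2):1 a10@(0,4):0 a11@(0,0):0 a12@(2,5):0 a13@(3,4):0 a14@(2,0):1 a15@(3,3):0 a16@(3,0):1 a17@(1,1):1 a18@(0,1):1 a19@(4,3):0 a20@(5,0):0 a21@(2,1):1 a22@(2,3):0
t=2: (unchanged — steady state)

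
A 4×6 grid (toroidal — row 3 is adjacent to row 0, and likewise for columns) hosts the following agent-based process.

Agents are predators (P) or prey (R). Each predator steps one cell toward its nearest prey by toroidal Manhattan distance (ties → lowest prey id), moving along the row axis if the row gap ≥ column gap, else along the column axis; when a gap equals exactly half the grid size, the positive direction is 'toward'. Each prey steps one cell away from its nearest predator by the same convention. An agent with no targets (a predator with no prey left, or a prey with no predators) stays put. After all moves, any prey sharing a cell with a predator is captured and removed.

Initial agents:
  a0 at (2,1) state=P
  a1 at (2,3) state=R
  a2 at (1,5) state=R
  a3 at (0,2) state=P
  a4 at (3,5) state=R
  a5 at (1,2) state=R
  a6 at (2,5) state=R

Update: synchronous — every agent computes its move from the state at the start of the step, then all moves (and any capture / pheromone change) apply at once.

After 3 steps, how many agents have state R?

t=1: a0@(2,2):P a1@(2,4):R a2@(1,4):R a3@(1,2):P a4@(3,4):R a6@(2,4):R
t=2: a0@(2,3):P a1@(2,5):R a2@(1,5):R a3@(1,3):P a4@(3,5):R a6@(2,5):R
t=3: a0@(2,4):P a1@(2,0):R a2@(1,0):R a3@(1,4):P a4@(3,0):R a6@(2,0):R

4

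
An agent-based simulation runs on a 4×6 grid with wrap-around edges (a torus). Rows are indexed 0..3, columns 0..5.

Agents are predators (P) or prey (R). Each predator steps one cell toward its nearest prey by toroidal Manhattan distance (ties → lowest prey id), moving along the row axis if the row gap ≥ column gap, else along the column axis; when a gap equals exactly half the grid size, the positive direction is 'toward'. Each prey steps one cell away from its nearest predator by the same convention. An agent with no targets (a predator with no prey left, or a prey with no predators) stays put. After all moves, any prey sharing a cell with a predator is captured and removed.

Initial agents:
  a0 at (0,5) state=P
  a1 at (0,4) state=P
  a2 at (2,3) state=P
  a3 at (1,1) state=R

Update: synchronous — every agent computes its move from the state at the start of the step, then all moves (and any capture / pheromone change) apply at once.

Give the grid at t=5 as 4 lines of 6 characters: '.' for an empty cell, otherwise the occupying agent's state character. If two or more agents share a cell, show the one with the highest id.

t=1: a0@(0,0):P a1@(0,5):P a2@(2,2):P a3@(1,2):R
t=2: a0@(0,1):P a1@(0,0):P a2@(1,2):P a3@(0,2):R
t=3: a0@(0,2):P a1@(0,1):P a2@(0,2):P a3@(0,3):R
t=4: a0@(0,3):P a1@(0,2):P a2@(0,3):P a3@(0,4):R
t=5: a0@(0,4):P a1@(0,3):P a2@(0,4):P a3@(0,5):R

...PPR
......
......
......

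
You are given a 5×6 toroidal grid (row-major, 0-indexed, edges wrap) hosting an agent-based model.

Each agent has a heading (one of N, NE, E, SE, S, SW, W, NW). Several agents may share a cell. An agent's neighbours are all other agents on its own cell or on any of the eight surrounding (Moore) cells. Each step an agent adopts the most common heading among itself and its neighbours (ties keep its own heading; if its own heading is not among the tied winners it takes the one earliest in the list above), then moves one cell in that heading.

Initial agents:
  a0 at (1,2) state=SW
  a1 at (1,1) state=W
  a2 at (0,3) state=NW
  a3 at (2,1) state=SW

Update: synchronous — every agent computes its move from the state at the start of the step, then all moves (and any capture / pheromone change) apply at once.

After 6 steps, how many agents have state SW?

t=1: a0@(2,1):SW a1@(2,0):SW a2@(4,2):NW a3@(3,0):SW
t=2: a0@(3,0):SW a1@(3,5):SW a2@(3,1):NW a3@(4,5):SW
t=3: a0@(4,5):SW a1@(4,4):SW a2@(2,0):NW a3@(0,4):SW
t=4: a0@(0,4):SW a1@(0,3):SW a2@(1,5):NW a3@(1,3):SW
t=5: a0@(1,3):SW a1@(1,2):SW a2@(0,4):NW a3@(2,2):SW
t=6: a0@(2,2):SW a1@(2,1):SW a2@(4,3):NW a3@(3,1):SW

3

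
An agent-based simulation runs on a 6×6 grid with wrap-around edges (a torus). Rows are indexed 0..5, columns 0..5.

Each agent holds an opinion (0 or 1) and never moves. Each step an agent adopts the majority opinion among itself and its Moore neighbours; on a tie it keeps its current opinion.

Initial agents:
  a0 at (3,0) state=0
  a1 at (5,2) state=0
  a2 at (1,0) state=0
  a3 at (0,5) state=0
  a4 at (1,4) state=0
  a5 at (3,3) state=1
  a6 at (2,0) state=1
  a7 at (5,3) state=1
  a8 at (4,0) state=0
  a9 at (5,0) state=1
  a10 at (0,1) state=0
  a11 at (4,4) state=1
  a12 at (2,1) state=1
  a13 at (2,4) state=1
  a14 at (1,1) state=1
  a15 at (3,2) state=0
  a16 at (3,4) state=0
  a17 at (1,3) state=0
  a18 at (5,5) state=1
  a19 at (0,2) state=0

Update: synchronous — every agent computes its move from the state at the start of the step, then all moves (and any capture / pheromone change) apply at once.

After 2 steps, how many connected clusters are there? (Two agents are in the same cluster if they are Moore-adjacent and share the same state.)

t=1: a0@(3,0):0 a1@(5,2):0 a2@(1,0):0 a3@(0,5):0 a4@(1,4):0 a5@(3,3):1 a6@(2,0):1 a7@(5,3):1 a8@(4,0):0 a9@(5,0):0 a10@(0,1):0 a11@(4,4):1 a12@(2,1):1 a13@(2,4):0 a14@(1,1):1 a15@(3,2):1 a16@(3,4):1 a17@(1,3):0 a18@(5,5):1 a19@(0,2):0
t=2: a0@(3,0):0 a1@(5,2):0 a2@(1,0):0 a3@(0,5):0 a4@(1,4):0 a5@(3,3):1 a6@(2,0):1 a7@(5,3):1 a8@(4,0):0 a9@(5,0):0 a10@(0,1):0 a11@(4,4):1 a12@(2,1):1 a13@(2,4):0 a14@(1,1):1 a15@(3,2):1 a16@(3,4):1 a17@(1,3):0 a18@(5,5):0 a19@(0,2):0

2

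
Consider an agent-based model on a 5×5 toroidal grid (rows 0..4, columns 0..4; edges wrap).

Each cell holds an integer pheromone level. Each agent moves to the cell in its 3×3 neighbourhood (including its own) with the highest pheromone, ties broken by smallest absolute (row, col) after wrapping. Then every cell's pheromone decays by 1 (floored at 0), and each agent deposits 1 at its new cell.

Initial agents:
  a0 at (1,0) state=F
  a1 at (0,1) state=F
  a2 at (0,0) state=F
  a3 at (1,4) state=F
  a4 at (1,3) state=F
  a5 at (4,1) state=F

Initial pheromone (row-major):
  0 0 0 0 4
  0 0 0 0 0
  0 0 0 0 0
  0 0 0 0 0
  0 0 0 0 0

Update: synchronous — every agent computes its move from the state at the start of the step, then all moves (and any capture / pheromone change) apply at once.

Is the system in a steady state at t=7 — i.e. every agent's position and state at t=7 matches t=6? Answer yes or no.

t=1: a0@(0,4) a1@(0,0) a2@(0,4) a3@(0,4) a4@(0,4) a5@(0,0) | pheromone: 2 0 0 0 7 / 0 0 0 0 0 / 0 0 0 0 0 / 0 0 0 0 0 / 0 0 0 0 0
t=2: a0@(0,4) a1@(0,4) a2@(0,4) a3@(0,4) a4@(0,4) a5@(0,4) | pheromone: 1 0 0 0 12 / 0 0 0 0 0 / 0 0 0 0 0 / 0 0 0 0 0 / 0 0 0 0 0
t=3: a0@(0,4) a1@(0,4) a2@(0,4) a3@(0,4) a4@(0,4) a5@(0,4) | pheromone: 0 0 0 0 17 / 0 0 0 0 0 / 0 0 0 0 0 / 0 0 0 0 0 / 0 0 0 0 0
t=4: a0@(0,4) a1@(0,4) a2@(0,4) a3@(0,4) a4@(0,4) a5@(0,4) | pheromone: 0 0 0 0 22 / 0 0 0 0 0 / 0 0 0 0 0 / 0 0 0 0 0 / 0 0 0 0 0
t=5: a0@(0,4) a1@(0,4) a2@(0,4) a3@(0,4) a4@(0,4) a5@(0,4) | pheromone: 0 0 0 0 27 / 0 0 0 0 0 / 0 0 0 0 0 / 0 0 0 0 0 / 0 0 0 0 0
t=6: a0@(0,4) a1@(0,4) a2@(0,4) a3@(0,4) a4@(0,4) a5@(0,4) | pheromone: 0 0 0 0 32 / 0 0 0 0 0 / 0 0 0 0 0 / 0 0 0 0 0 / 0 0 0 0 0
t=7: a0@(0,4) a1@(0,4) a2@(0,4) a3@(0,4) a4@(0,4) a5@(0,4) | pheromone: 0 0 0 0 37 / 0 0 0 0 0 / 0 0 0 0 0 / 0 0 0 0 0 / 0 0 0 0 0

yes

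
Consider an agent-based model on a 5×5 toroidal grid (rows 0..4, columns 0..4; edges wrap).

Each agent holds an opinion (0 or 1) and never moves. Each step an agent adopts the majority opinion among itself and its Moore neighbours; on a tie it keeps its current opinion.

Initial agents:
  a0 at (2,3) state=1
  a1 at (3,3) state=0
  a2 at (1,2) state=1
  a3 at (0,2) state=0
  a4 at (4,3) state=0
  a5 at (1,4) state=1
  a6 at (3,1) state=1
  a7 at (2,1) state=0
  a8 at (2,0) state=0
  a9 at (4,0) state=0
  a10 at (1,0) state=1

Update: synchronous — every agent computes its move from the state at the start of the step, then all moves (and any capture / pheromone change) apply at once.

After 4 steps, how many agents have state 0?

t=1: a0@(2,3):1 a1@(3,3):0 a2@(1,2):1 a3@(0,2):0 a4@(4,3):0 a5@(1,4):1 a6@(3,1):0 a7@(2,1):1 a8@(2,0):1 a9@(4,0):0 a10@(1,0):1
t=2: (unchanged — steady state)

5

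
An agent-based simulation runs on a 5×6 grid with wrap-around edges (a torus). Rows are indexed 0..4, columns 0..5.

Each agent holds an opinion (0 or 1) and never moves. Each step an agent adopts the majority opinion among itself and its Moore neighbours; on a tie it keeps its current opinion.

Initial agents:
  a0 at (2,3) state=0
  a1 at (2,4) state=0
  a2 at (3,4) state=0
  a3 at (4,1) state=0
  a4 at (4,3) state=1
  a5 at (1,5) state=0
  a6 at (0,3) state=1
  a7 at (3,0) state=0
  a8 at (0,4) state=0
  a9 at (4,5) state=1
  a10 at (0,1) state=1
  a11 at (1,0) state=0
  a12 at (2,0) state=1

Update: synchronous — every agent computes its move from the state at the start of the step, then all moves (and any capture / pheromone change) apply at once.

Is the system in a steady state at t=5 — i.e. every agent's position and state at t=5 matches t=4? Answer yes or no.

t=1: a0@(2,3):0 a1@(2,4):0 a2@(3,4):0 a3@(4,1):0 a4@(4,3):1 a5@(1,5):0 a6@(0,3):1 a7@(3,0):0 a8@(0,4):1 a9@(4,5):0 a10@(0,1):0 a11@(1,0):0 a12@(2,0):0
t=2: (unchanged — steady state)

yes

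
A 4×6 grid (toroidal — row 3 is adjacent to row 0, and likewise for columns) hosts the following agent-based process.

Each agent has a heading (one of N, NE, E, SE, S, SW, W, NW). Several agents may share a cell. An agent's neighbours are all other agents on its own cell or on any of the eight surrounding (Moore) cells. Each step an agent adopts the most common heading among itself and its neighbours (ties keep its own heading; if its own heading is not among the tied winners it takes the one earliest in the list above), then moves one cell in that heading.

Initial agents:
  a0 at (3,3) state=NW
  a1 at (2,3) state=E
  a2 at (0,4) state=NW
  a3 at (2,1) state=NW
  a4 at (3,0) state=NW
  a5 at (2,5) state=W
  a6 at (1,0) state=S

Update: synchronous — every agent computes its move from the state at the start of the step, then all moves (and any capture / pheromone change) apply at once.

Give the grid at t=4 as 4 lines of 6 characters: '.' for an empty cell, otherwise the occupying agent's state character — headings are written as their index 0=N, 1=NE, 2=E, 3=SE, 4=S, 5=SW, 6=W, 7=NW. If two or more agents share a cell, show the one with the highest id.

t=1: a0@(2,2):NW a1@(2,4):E a2@(3,3):NW a3@(1,0):NW a4@(2,5):NW a5@(2,4):W a6@(2,0):S
t=2: a0@(1,1):NW a1@(1,3):NW a2@(2,2):NW a3@(0,5):NW a4@(1,4):NW a5@(1,3):NW a6@(1,5):NW
t=3: a0@(0,0):NW a1@(0,2):NW a2@(1,1):NW a3@(3,4):NW a4@(0,3):NW a5@(0,2):NW a6@(0,4):NW
t=4: a0@(3,5):NW a1@(3,1):NW a2@(0,0):NW a3@(2,3):NW a4@(3,2):NW a5@(3,1):NW a6@(3,3):NW

7.....
......
...7..
.777.7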